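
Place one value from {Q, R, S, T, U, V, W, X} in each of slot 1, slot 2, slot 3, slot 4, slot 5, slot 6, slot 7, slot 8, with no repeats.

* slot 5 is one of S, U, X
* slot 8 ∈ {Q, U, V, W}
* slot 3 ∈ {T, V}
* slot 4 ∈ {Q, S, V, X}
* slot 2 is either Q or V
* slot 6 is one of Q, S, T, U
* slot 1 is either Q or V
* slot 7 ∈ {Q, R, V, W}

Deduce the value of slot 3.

Among the 8 variables, R fits only slot 7 (and all 8 values in {Q, R, S, T, U, V, W, X} must be used), so slot 7 = R.
The 7 still-open variables draw from only 7 values {Q, S, T, U, V, W, X}, so each is used; only slot 8 can be W, hence slot 8 = W.
The 2 variables slot 1 and slot 2 are confined to {Q, V}, which locks those values in; drop them from slot 3, slot 4, slot 6.
So slot 3 = T.

T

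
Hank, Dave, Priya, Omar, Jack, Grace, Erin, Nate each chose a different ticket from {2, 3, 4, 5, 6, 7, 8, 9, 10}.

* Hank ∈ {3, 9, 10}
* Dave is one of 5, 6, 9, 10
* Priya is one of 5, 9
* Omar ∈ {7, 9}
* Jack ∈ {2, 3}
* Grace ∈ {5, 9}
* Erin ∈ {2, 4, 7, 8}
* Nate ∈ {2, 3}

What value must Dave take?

6

The 2 variables Priya and Grace are confined to {5, 9}, which locks those values in; drop them from Hank, Dave, Omar.
That leaves Omar = 7. So Erin can't be 7.
The 2 variables Jack and Nate are confined to {2, 3}, which locks those values in; drop them from Hank, Erin.
Hank must be 10 (only option left). Remove 10 from Dave.
So Dave = 6.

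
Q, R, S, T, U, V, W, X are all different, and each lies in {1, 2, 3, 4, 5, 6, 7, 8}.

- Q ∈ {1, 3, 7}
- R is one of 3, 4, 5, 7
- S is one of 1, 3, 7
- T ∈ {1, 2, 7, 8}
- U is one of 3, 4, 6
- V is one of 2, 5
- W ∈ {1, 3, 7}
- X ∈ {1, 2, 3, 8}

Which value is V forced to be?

5

The 8 variables together cover exactly {1, 2, 3, 4, 5, 6, 7, 8} — 8 values for 8 variables — and 6 appears only in U's list, so U = 6.
The 7 still-open variables draw from only 7 values {1, 2, 3, 4, 5, 7, 8}, so each is used; only R can be 4, hence R = 4.
Among the 6 still-open variables, 5 fits only V (and all 6 values in {1, 2, 3, 5, 7, 8} must be used), so V = 5.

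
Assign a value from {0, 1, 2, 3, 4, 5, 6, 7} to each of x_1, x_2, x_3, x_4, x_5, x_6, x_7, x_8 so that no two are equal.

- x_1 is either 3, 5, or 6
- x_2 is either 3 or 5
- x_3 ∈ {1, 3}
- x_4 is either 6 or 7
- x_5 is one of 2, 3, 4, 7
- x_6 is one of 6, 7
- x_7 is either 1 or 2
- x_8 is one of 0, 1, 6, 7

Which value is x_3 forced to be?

1

The 8 variables draw from only 8 values {0, 1, 2, 3, 4, 5, 6, 7}, so each is used; only x_8 can be 0, hence x_8 = 0.
The 7 still-open variables draw from only 7 values {1, 2, 3, 4, 5, 6, 7}, so each is used; only x_5 can be 4, hence x_5 = 4.
Among the 6 still-open variables, 2 fits only x_7 (and all 6 values in {1, 2, 3, 5, 6, 7} must be used), so x_7 = 2.
The 5 still-open variables draw from only 5 values {1, 3, 5, 6, 7}, so each is used; only x_3 can be 1, hence x_3 = 1.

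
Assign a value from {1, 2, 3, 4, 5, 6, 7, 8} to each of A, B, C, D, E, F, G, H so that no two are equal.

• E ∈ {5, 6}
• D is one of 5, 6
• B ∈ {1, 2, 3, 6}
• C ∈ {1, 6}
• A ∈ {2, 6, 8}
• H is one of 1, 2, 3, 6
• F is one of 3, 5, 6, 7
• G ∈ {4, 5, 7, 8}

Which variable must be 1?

Among the 8 variables, 4 fits only G (and all 8 values in {1, 2, 3, 4, 5, 6, 7, 8} must be used), so G = 4.
Among the 7 still-open variables, 7 fits only F (and all 7 values in {1, 2, 3, 5, 6, 7, 8} must be used), so F = 7.
The 6 still-open variables together cover exactly {1, 2, 3, 5, 6, 8} — 6 values for 6 variables — and 8 appears only in A's list, so A = 8.
The 2 variables D and E are confined to {5, 6}, which locks those values in; drop them from B, C, H.
So 1 goes to C.

C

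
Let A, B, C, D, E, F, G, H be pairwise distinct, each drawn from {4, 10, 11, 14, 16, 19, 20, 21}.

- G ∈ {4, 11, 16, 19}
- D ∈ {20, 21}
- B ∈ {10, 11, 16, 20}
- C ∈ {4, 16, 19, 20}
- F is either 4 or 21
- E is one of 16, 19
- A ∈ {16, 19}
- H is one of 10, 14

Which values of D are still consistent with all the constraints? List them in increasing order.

20, 21

Among the 8 variables, 14 fits only H (and all 8 values in {4, 10, 11, 14, 16, 19, 20, 21} must be used), so H = 14.
Among the 7 still-open variables, 10 fits only B (and all 7 values in {4, 10, 11, 16, 19, 20, 21} must be used), so B = 10.
The 6 still-open variables draw from only 6 values {4, 11, 16, 19, 20, 21}, so each is used; only G can be 11, hence G = 11.
A and E share exactly the 2 values {16, 19}; by pigeonhole those values go to them, so strike 16, 19 from C.
No further eliminations apply; D can still be any of 20, 21.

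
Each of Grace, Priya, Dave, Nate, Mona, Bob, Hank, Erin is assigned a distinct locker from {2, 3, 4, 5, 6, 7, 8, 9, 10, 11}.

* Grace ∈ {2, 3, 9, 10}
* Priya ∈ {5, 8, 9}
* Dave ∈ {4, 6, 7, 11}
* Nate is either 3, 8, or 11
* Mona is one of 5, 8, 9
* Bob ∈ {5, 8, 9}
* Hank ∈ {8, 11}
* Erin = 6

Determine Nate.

3

Erin's domain is down to {6}, so Erin = 6. So Dave can't be 6.
The 3 variables Priya, Mona, Bob are confined to {5, 8, 9}, which locks those values in; drop them from Grace, Nate, Hank.
That leaves Hank = 11. Eliminate 11 elsewhere: Dave, Nate.
So Nate = 3.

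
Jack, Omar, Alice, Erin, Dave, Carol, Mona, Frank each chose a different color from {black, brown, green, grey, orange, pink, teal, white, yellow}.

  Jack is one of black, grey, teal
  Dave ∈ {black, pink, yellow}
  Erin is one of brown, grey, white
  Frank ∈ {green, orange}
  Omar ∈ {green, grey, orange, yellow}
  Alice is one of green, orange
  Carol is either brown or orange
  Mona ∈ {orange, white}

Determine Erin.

grey

The 2 variables Alice and Frank are confined to {green, orange}, which locks those values in; drop them from Omar, Carol, Mona.
Carol must be brown (only option left). Eliminate brown elsewhere: Erin.
Mona's domain is down to {white}, so Mona = white. Eliminate white elsewhere: Erin.
So Erin = grey.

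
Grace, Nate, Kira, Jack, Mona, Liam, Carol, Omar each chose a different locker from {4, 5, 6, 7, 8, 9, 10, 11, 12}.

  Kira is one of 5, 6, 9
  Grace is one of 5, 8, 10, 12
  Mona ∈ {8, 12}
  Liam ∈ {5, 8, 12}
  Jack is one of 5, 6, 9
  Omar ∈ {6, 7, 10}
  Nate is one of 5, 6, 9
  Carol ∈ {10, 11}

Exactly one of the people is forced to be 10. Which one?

The 8 variables draw from only 8 values {5, 6, 7, 8, 9, 10, 11, 12}, so each is used; only Omar can be 7, hence Omar = 7.
The 7 still-open variables draw from only 7 values {5, 6, 8, 9, 10, 11, 12}, so each is used; only Carol can be 11, hence Carol = 11.
Among the 6 still-open variables, 10 fits only Grace (and all 6 values in {5, 6, 8, 9, 10, 12} must be used), so Grace = 10.

Grace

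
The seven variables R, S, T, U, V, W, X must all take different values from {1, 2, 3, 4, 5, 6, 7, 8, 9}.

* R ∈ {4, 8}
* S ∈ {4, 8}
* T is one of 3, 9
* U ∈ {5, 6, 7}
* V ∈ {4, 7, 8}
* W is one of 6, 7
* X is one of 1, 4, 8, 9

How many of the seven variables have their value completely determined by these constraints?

R and S share exactly the 2 values {4, 8}; by pigeonhole those values go to them, so strike 4, 8 from V, X.
V's domain is down to {7}, so V = 7. Eliminate 7 elsewhere: U, W.
W's domain is down to {6}, so W = 6. So U can't be 6.
That leaves U = 5.
Determined: U=5, V=7, W=6. The other variables each still have more than one consistent value. That makes 3.

3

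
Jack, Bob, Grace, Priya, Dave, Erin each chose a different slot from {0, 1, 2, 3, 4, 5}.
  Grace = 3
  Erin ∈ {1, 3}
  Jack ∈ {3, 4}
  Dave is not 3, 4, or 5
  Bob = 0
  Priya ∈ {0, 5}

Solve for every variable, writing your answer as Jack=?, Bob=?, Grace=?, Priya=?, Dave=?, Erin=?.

Bob has just one choice, so Bob = 0. So Priya, Dave can't be 0.
Grace's domain is down to {3}, so Grace = 3. Eliminate 3 elsewhere: Jack, Erin.
Priya must be 5 (only option left).
That leaves Erin = 1. Remove 1 from Dave.
Jack's domain is down to {4}, so Jack = 4.
Dave must be 2 (only option left).

Jack=4, Bob=0, Grace=3, Priya=5, Dave=2, Erin=1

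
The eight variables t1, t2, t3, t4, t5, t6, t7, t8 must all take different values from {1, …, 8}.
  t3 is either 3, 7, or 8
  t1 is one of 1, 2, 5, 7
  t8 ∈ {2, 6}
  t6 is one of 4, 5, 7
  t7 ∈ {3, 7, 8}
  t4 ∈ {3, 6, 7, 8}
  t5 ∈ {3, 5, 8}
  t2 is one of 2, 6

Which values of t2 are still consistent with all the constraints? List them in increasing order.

2, 6

The 8 variables together cover exactly {1, 2, 3, 4, 5, 6, 7, 8} — 8 values for 8 variables — and 1 appears only in t1's list, so t1 = 1.
The 7 still-open variables together cover exactly {2, 3, 4, 5, 6, 7, 8} — 7 values for 7 variables — and 4 appears only in t6's list, so t6 = 4.
Among the 6 still-open variables, 5 fits only t5 (and all 6 values in {2, 3, 5, 6, 7, 8} must be used), so t5 = 5.
t2 and t8 share exactly the 2 values {2, 6}; by pigeonhole those values go to them, so strike 2, 6 from t4.
No further eliminations apply; t2 can still be any of 2, 6.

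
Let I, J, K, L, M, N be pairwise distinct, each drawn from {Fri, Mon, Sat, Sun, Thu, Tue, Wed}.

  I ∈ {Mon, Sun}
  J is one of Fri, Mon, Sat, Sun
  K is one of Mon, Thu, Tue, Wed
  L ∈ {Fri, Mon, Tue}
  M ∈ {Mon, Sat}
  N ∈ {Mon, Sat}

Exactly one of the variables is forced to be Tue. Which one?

The 2 variables M and N are confined to {Mon, Sat}, which locks those values in; drop them from I, J, K, L.
I has just one choice, so I = Sun. Eliminate Sun elsewhere: J.
That leaves J = Fri. So L can't be Fri.
So Tue goes to L.

L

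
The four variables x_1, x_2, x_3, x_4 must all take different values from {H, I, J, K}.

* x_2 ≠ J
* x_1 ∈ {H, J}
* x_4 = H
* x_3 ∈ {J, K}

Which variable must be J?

x_4's domain is down to {H}, so x_4 = H. So x_1, x_2 can't be H.
So J goes to x_1.

x_1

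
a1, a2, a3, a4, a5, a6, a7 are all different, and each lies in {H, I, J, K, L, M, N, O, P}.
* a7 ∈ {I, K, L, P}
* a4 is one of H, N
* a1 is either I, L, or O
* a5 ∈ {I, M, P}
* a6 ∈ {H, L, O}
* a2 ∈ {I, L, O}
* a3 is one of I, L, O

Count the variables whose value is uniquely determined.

2

a1, a2, a3 share exactly the 3 values {I, L, O}; by pigeonhole those values go to them, so strike I, L, O from a5, a6, a7.
That leaves a6 = H. Eliminate H elsewhere: a4.
a4's domain is down to {N}, so a4 = N.
Determined: a4=N, a6=H. The other variables each still have more than one consistent value. That makes 2.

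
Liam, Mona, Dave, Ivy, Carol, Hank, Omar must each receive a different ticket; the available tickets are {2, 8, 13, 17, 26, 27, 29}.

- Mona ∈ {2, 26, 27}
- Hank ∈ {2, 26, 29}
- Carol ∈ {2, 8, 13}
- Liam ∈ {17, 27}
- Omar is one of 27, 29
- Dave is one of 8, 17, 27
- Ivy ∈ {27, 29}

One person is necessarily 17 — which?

Among the 7 variables, 13 fits only Carol (and all 7 values in {2, 8, 13, 17, 26, 27, 29} must be used), so Carol = 13.
The 6 still-open variables draw from only 6 values {2, 8, 17, 26, 27, 29}, so each is used; only Dave can be 8, hence Dave = 8.
The 5 still-open variables together cover exactly {2, 17, 26, 27, 29} — 5 values for 5 variables — and 17 appears only in Liam's list, so Liam = 17.

Liam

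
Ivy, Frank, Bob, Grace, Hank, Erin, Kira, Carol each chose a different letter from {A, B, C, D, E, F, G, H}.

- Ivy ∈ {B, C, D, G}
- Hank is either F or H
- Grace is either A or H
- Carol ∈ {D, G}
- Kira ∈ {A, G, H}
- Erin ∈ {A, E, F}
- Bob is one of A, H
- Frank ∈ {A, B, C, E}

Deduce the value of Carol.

The 2 variables Bob and Grace are confined to {A, H}, which locks those values in; drop them from Frank, Hank, Erin, Kira.
Hank's domain is down to {F}, so Hank = F. So Erin can't be F.
Erin must be E (only option left). Strike E from Frank.
Kira's domain is down to {G}, so Kira = G. Remove G from Ivy, Carol.
So Carol = D.

D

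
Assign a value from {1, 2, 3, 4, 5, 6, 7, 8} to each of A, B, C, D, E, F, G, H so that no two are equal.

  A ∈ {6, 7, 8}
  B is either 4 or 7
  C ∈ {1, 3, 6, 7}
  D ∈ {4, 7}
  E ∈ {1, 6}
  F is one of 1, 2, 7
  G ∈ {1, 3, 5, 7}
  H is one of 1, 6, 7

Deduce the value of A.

8

Among the 8 variables, 2 fits only F (and all 8 values in {1, 2, 3, 4, 5, 6, 7, 8} must be used), so F = 2.
Among the 7 still-open variables, 5 fits only G (and all 7 values in {1, 3, 4, 5, 6, 7, 8} must be used), so G = 5.
The 6 still-open variables together cover exactly {1, 3, 4, 6, 7, 8} — 6 values for 6 variables — and 3 appears only in C's list, so C = 3.
Among the 5 still-open variables, 8 fits only A (and all 5 values in {1, 4, 6, 7, 8} must be used), so A = 8.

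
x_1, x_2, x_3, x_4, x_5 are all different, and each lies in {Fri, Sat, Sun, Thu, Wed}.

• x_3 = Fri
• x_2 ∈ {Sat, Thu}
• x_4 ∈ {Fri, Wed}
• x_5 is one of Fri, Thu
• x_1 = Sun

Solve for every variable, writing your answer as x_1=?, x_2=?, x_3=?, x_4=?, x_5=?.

x_1=Sun, x_2=Sat, x_3=Fri, x_4=Wed, x_5=Thu

x_1 has just one choice, so x_1 = Sun.
x_3 has just one choice, so x_3 = Fri. Eliminate Fri elsewhere: x_4, x_5.
x_4's domain is down to {Wed}, so x_4 = Wed.
x_5's domain is down to {Thu}, so x_5 = Thu. So x_2 can't be Thu.
x_2 must be Sat (only option left).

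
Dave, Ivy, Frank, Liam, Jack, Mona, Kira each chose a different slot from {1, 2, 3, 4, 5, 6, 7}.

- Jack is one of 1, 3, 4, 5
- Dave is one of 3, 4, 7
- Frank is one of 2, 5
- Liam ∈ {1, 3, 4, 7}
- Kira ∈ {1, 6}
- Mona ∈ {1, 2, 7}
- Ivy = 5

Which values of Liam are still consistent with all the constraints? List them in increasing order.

1, 3, 4, 7

Ivy has just one choice, so Ivy = 5. Eliminate 5 elsewhere: Frank, Jack.
Frank must be 2 (only option left). So Mona can't be 2.
The 5 still-open variables together cover exactly {1, 3, 4, 6, 7} — 5 values for 5 variables — and 6 appears only in Kira's list, so Kira = 6.
No further eliminations apply; Liam can still be any of 1, 3, 4, 7.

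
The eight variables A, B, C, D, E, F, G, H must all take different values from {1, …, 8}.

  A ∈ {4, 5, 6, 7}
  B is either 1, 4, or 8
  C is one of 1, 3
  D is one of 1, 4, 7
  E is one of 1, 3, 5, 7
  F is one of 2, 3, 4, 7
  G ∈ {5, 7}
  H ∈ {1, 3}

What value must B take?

8

The 8 variables together cover exactly {1, 2, 3, 4, 5, 6, 7, 8} — 8 values for 8 variables — and 2 appears only in F's list, so F = 2.
Among the 7 still-open variables, 6 fits only A (and all 7 values in {1, 3, 4, 5, 6, 7, 8} must be used), so A = 6.
Among the 6 still-open variables, 8 fits only B (and all 6 values in {1, 3, 4, 5, 7, 8} must be used), so B = 8.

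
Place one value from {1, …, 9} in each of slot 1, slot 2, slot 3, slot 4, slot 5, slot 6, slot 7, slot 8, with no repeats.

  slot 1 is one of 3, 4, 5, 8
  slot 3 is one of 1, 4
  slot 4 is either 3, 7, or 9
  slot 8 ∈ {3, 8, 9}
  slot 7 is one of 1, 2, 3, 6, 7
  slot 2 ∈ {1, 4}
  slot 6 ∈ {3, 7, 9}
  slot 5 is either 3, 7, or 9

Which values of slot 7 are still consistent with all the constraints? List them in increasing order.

slot 2 and slot 3 share exactly the 2 values {1, 4}; by pigeonhole those values go to them, so strike 1, 4 from slot 1, slot 7.
The 3 variables slot 4, slot 5, slot 6 are confined to {3, 7, 9}, which locks those values in; drop them from slot 1, slot 7, slot 8.
That leaves slot 8 = 8. Eliminate 8 elsewhere: slot 1.
That leaves slot 1 = 5.
No further eliminations apply; slot 7 can still be any of 2, 6.

2, 6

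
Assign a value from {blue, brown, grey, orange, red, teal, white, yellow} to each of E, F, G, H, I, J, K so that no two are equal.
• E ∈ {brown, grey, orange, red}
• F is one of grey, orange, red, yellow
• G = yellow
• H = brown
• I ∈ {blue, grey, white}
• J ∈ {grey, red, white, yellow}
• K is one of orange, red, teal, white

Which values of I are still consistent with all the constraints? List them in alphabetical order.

blue, grey, white

G's domain is down to {yellow}, so G = yellow. Remove yellow from F, J.
That leaves H = brown. Strike brown from E.
No further eliminations apply; I can still be any of blue, grey, white.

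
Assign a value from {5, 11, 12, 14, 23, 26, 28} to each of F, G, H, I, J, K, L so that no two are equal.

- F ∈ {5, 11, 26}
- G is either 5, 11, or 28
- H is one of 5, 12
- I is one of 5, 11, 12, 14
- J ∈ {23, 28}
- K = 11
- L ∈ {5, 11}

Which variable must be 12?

H

K has just one choice, so K = 11. Strike 11 from F, G, I, L.
L's domain is down to {5}, so L = 5. Remove 5 from F, G, H, I.
So 12 goes to H.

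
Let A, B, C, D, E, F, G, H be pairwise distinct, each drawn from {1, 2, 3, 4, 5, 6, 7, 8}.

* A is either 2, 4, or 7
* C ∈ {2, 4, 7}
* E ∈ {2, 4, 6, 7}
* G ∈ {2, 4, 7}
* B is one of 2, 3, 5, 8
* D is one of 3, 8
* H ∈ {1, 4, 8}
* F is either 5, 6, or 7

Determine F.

5

Among the 8 variables, 1 fits only H (and all 8 values in {1, 2, 3, 4, 5, 6, 7, 8} must be used), so H = 1.
A, C, G between them cover only {2, 4, 7} — a naked triple. Remove those values from B, E, F.
E must be 6 (only option left). Remove 6 from F.
So F = 5.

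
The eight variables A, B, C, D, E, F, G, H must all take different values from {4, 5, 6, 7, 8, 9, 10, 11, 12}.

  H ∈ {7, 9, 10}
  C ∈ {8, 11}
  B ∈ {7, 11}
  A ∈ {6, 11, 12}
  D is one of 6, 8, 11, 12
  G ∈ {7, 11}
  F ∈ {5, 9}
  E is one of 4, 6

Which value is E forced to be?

B and G between them cover only {7, 11} — a naked pair. Remove those values from A, C, D, H.
C's domain is down to {8}, so C = 8. Strike 8 from D.
The 2 variables A and D are confined to {6, 12}, which locks those values in; drop them from E.
So E = 4.

4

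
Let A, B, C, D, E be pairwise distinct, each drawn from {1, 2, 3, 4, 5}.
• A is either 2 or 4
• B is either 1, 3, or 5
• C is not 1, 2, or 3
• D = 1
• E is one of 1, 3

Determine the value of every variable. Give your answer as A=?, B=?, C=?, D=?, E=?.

D must be 1 (only option left). So B, E can't be 1.
That leaves E = 3. Remove 3 from B.
B's domain is down to {5}, so B = 5. Eliminate 5 elsewhere: C.
C must be 4 (only option left). So A can't be 4.
A's domain is down to {2}, so A = 2.

A=2, B=5, C=4, D=1, E=3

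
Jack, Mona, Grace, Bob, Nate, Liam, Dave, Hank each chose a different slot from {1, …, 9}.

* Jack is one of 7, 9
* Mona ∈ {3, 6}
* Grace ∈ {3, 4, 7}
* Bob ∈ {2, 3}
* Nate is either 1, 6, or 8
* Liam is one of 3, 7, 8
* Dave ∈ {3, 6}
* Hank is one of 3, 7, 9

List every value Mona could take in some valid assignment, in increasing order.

Among the 8 variables, 1 fits only Nate (and all 8 values in {1, 2, 3, 4, 6, 7, 8, 9} must be used), so Nate = 1.
Among the 7 still-open variables, 2 fits only Bob (and all 7 values in {2, 3, 4, 6, 7, 8, 9} must be used), so Bob = 2.
The 6 still-open variables together cover exactly {3, 4, 6, 7, 8, 9} — 6 values for 6 variables — and 4 appears only in Grace's list, so Grace = 4.
The 5 still-open variables draw from only 5 values {3, 6, 7, 8, 9}, so each is used; only Liam can be 8, hence Liam = 8.
The 2 variables Mona and Dave are confined to {3, 6}, which locks those values in; drop them from Hank.
No further eliminations apply; Mona can still be any of 3, 6.

3, 6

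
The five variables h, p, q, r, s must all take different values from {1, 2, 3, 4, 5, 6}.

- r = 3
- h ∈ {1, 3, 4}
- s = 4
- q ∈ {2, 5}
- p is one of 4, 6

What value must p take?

6

r must be 3 (only option left). Eliminate 3 elsewhere: h.
s's domain is down to {4}, so s = 4. So h, p can't be 4.
So p = 6.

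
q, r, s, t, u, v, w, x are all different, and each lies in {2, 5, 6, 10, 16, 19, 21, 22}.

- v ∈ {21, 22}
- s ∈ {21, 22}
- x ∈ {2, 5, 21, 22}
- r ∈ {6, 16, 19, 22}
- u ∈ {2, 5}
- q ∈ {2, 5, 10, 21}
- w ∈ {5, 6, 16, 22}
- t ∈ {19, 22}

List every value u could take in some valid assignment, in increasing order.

2, 5

The 8 variables draw from only 8 values {2, 5, 6, 10, 16, 19, 21, 22}, so each is used; only q can be 10, hence q = 10.
s and v share exactly the 2 values {21, 22}; by pigeonhole those values go to them, so strike 21, 22 from r, t, w, x.
t must be 19 (only option left). So r can't be 19.
The 2 variables u and x are confined to {2, 5}, which locks those values in; drop them from w.
No further eliminations apply; u can still be any of 2, 5.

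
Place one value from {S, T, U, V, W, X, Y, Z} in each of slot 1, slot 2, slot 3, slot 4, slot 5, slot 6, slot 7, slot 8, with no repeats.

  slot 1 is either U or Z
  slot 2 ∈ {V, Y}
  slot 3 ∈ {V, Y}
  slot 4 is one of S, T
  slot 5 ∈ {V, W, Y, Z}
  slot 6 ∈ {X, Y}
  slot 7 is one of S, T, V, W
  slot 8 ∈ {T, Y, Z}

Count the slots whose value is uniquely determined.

Among the 8 variables, U fits only slot 1 (and all 8 values in {S, T, U, V, W, X, Y, Z} must be used), so slot 1 = U.
The 7 still-open variables together cover exactly {S, T, V, W, X, Y, Z} — 7 values for 7 variables — and X appears only in slot 6's list, so slot 6 = X.
The 2 variables slot 2 and slot 3 are confined to {V, Y}, which locks those values in; drop them from slot 5, slot 7, slot 8.
Determined: slot 1=U, slot 6=X. The other slots each still have more than one consistent value. That makes 2.

2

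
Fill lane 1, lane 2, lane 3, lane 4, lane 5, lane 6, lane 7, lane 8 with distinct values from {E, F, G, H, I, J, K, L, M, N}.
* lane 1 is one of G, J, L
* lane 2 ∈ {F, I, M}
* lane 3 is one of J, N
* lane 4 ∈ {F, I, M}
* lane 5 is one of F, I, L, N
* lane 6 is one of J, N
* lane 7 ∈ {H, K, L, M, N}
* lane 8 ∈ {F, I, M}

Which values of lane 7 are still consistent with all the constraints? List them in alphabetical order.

lane 3 and lane 6 between them cover only {J, N} — a naked pair. Remove those values from lane 1, lane 5, lane 7.
lane 2, lane 4, lane 8 between them cover only {F, I, M} — a naked triple. Remove those values from lane 5, lane 7.
lane 5's domain is down to {L}, so lane 5 = L. So lane 1, lane 7 can't be L.
lane 1 must be G (only option left).
No further eliminations apply; lane 7 can still be any of H, K.

H, K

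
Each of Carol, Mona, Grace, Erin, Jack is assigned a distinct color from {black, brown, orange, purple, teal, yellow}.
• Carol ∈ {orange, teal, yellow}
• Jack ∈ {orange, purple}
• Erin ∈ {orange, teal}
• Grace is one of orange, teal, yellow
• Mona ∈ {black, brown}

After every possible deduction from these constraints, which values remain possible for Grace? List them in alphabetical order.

orange, teal, yellow

The 3 variables Carol, Grace, Erin are confined to {orange, teal, yellow}, which locks those values in; drop them from Jack.
Jack must be purple (only option left).
No further eliminations apply; Grace can still be any of orange, teal, yellow.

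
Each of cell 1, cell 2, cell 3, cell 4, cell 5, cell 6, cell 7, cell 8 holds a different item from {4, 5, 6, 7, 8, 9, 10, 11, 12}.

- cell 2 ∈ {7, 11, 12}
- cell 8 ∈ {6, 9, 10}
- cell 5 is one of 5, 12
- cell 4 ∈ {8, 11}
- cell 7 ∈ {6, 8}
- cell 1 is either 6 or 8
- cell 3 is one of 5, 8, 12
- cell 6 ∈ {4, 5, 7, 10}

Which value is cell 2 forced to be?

7

cell 1 and cell 7 share exactly the 2 values {6, 8}; by pigeonhole those values go to them, so strike 6, 8 from cell 3, cell 4, cell 8.
cell 4's domain is down to {11}, so cell 4 = 11. Remove 11 from cell 2.
cell 3 and cell 5 share exactly the 2 values {5, 12}; by pigeonhole those values go to them, so strike 5, 12 from cell 2, cell 6.
So cell 2 = 7.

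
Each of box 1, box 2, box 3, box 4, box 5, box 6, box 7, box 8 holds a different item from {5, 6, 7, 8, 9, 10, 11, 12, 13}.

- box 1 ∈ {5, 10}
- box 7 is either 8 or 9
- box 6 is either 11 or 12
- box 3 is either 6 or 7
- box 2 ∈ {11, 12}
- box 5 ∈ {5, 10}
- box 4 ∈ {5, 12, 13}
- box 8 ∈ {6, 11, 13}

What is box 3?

7

box 1 and box 5 between them cover only {5, 10} — a naked pair. Remove those values from box 4.
box 2 and box 6 share exactly the 2 values {11, 12}; by pigeonhole those values go to them, so strike 11, 12 from box 4, box 8.
box 4's domain is down to {13}, so box 4 = 13. So box 8 can't be 13.
That leaves box 8 = 6. Eliminate 6 elsewhere: box 3.
So box 3 = 7.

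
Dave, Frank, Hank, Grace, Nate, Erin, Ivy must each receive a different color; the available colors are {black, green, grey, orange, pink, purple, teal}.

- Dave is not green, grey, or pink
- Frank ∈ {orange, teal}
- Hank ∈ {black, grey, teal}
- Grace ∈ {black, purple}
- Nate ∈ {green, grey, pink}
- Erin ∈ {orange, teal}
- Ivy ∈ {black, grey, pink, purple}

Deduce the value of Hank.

The 7 variables draw from only 7 values {black, green, grey, orange, pink, purple, teal}, so each is used; only Nate can be green, hence Nate = green.
The 6 still-open variables draw from only 6 values {black, grey, orange, pink, purple, teal}, so each is used; only Ivy can be pink, hence Ivy = pink.
The 5 still-open variables together cover exactly {black, grey, orange, purple, teal} — 5 values for 5 variables — and grey appears only in Hank's list, so Hank = grey.

grey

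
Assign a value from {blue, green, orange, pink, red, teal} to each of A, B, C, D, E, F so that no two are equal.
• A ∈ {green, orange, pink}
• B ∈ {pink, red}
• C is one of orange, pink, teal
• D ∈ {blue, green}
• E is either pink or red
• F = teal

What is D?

F must be teal (only option left). Strike teal from C.
The 5 still-open variables together cover exactly {blue, green, orange, pink, red} — 5 values for 5 variables — and blue appears only in D's list, so D = blue.

blue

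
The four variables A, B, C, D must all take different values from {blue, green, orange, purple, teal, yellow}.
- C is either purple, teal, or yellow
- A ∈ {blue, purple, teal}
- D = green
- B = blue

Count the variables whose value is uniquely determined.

B has just one choice, so B = blue. Remove blue from A.
D must be green (only option left).
Determined: B=blue, D=green. The other variables each still have more than one consistent value. That makes 2.

2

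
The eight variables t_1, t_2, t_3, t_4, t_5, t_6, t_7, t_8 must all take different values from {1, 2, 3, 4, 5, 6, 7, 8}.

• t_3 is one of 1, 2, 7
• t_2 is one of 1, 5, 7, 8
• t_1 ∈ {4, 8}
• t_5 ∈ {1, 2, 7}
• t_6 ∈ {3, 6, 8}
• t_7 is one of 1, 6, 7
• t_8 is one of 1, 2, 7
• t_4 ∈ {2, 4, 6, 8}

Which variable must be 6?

t_7

Among the 8 variables, 3 fits only t_6 (and all 8 values in {1, 2, 3, 4, 5, 6, 7, 8} must be used), so t_6 = 3.
The 7 still-open variables together cover exactly {1, 2, 4, 5, 6, 7, 8} — 7 values for 7 variables — and 5 appears only in t_2's list, so t_2 = 5.
The 3 variables t_3, t_5, t_8 are confined to {1, 2, 7}, which locks those values in; drop them from t_4, t_7.
So 6 goes to t_7.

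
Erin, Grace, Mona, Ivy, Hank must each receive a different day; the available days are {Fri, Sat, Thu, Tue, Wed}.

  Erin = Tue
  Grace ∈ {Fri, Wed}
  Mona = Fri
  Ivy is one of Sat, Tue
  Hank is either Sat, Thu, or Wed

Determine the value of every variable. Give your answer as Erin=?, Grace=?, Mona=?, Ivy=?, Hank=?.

Erin's domain is down to {Tue}, so Erin = Tue. Remove Tue from Ivy.
Mona's domain is down to {Fri}, so Mona = Fri. So Grace can't be Fri.
That leaves Ivy = Sat. Strike Sat from Hank.
Grace has just one choice, so Grace = Wed. Eliminate Wed elsewhere: Hank.
Hank's domain is down to {Thu}, so Hank = Thu.

Erin=Tue, Grace=Wed, Mona=Fri, Ivy=Sat, Hank=Thu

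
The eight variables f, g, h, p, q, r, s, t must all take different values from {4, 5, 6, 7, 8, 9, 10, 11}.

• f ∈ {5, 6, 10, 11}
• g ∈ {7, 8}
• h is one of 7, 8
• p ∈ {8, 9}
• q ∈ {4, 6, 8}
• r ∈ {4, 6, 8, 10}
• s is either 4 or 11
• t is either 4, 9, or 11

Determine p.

9

The 8 variables together cover exactly {4, 5, 6, 7, 8, 9, 10, 11} — 8 values for 8 variables — and 5 appears only in f's list, so f = 5.
The 7 still-open variables together cover exactly {4, 6, 7, 8, 9, 10, 11} — 7 values for 7 variables — and 10 appears only in r's list, so r = 10.
Among the 6 still-open variables, 6 fits only q (and all 6 values in {4, 6, 7, 8, 9, 11} must be used), so q = 6.
g and h between them cover only {7, 8} — a naked pair. Remove those values from p.
So p = 9.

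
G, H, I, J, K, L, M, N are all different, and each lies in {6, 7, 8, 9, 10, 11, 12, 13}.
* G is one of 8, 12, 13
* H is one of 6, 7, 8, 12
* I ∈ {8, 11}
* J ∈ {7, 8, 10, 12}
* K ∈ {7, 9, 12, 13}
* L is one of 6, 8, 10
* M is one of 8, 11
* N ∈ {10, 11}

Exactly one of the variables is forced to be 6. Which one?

The 8 variables together cover exactly {6, 7, 8, 9, 10, 11, 12, 13} — 8 values for 8 variables — and 9 appears only in K's list, so K = 9.
Among the 7 still-open variables, 13 fits only G (and all 7 values in {6, 7, 8, 10, 11, 12, 13} must be used), so G = 13.
I and M between them cover only {8, 11} — a naked pair. Remove those values from H, J, L, N.
That leaves N = 10. Remove 10 from J, L.
So 6 goes to L.

L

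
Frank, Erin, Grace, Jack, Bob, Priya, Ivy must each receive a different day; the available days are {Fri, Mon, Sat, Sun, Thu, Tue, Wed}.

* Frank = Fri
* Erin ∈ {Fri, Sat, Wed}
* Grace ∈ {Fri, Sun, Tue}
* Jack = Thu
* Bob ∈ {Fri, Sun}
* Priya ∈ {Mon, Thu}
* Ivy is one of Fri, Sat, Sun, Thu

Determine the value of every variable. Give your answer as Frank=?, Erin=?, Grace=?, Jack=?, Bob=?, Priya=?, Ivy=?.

Frank must be Fri (only option left). So Erin, Grace, Bob, Ivy can't be Fri.
That leaves Jack = Thu. Strike Thu from Priya, Ivy.
Bob's domain is down to {Sun}, so Bob = Sun. So Grace, Ivy can't be Sun.
Priya must be Mon (only option left).
Ivy must be Sat (only option left). Remove Sat from Erin.
That leaves Erin = Wed.
Grace has just one choice, so Grace = Tue.

Frank=Fri, Erin=Wed, Grace=Tue, Jack=Thu, Bob=Sun, Priya=Mon, Ivy=Sat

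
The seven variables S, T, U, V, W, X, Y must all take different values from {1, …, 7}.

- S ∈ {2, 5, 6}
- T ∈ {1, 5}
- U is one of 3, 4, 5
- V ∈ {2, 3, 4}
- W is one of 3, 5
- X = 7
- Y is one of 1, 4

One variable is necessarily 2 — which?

V

X's domain is down to {7}, so X = 7.
The 6 still-open variables together cover exactly {1, 2, 3, 4, 5, 6} — 6 values for 6 variables — and 6 appears only in S's list, so S = 6.
Among the 5 still-open variables, 2 fits only V (and all 5 values in {1, 2, 3, 4, 5} must be used), so V = 2.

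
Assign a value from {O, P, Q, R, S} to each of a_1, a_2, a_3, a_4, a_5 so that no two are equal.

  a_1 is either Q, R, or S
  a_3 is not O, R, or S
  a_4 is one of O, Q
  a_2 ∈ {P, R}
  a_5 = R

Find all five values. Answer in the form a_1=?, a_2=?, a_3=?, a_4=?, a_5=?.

a_1=S, a_2=P, a_3=Q, a_4=O, a_5=R

a_5's domain is down to {R}, so a_5 = R. Strike R from a_1, a_2.
a_2's domain is down to {P}, so a_2 = P. Eliminate P elsewhere: a_3.
a_3 has just one choice, so a_3 = Q. Eliminate Q elsewhere: a_1, a_4.
That leaves a_4 = O.
That leaves a_1 = S.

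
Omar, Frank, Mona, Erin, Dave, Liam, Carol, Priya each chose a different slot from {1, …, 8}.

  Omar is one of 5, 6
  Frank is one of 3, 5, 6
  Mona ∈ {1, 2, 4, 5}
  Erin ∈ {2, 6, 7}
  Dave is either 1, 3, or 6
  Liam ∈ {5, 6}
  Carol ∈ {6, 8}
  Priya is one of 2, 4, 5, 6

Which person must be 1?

Among the 8 variables, 7 fits only Erin (and all 8 values in {1, 2, 3, 4, 5, 6, 7, 8} must be used), so Erin = 7.
Among the 7 still-open variables, 8 fits only Carol (and all 7 values in {1, 2, 3, 4, 5, 6, 8} must be used), so Carol = 8.
Omar and Liam share exactly the 2 values {5, 6}; by pigeonhole those values go to them, so strike 5, 6 from Frank, Mona, Dave, Priya.
Frank's domain is down to {3}, so Frank = 3. So Dave can't be 3.
So 1 goes to Dave.

Dave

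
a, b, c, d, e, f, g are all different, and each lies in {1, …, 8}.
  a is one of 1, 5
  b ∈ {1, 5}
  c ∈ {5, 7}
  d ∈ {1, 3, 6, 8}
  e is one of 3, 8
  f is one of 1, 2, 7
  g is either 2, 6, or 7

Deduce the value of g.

6

The 2 variables a and b are confined to {1, 5}, which locks those values in; drop them from c, d, f.
That leaves c = 7. Remove 7 from f, g.
f's domain is down to {2}, so f = 2. So g can't be 2.
So g = 6.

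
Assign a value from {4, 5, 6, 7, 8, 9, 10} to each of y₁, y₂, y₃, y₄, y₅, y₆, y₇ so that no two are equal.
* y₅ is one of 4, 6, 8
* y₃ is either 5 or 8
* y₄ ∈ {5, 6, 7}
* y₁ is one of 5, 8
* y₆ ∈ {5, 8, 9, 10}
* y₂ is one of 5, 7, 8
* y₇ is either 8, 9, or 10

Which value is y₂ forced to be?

7

Among the 7 variables, 4 fits only y₅ (and all 7 values in {4, 5, 6, 7, 8, 9, 10} must be used), so y₅ = 4.
The 6 still-open variables draw from only 6 values {5, 6, 7, 8, 9, 10}, so each is used; only y₄ can be 6, hence y₄ = 6.
Among the 5 still-open variables, 7 fits only y₂ (and all 5 values in {5, 7, 8, 9, 10} must be used), so y₂ = 7.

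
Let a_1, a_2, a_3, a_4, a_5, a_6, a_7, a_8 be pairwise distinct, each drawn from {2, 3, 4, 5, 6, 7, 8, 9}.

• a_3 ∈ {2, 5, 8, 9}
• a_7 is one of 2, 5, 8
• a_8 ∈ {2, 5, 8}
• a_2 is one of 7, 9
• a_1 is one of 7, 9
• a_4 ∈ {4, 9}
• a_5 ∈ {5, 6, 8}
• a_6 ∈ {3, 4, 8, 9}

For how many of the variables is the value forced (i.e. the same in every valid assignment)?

The 8 variables draw from only 8 values {2, 3, 4, 5, 6, 7, 8, 9}, so each is used; only a_6 can be 3, hence a_6 = 3.
The 7 still-open variables draw from only 7 values {2, 4, 5, 6, 7, 8, 9}, so each is used; only a_4 can be 4, hence a_4 = 4.
The 6 still-open variables draw from only 6 values {2, 5, 6, 7, 8, 9}, so each is used; only a_5 can be 6, hence a_5 = 6.
a_1 and a_2 between them cover only {7, 9} — a naked pair. Remove those values from a_3.
Determined: a_4=4, a_5=6, a_6=3. The other variables each still have more than one consistent value. That makes 3.

3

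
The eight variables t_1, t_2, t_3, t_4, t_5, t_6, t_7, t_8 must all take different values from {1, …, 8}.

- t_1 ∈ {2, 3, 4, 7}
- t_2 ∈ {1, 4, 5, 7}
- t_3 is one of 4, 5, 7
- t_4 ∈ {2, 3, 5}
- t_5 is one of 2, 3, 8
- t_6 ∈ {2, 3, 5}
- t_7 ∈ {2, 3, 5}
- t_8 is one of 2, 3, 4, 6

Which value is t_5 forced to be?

8

The 8 variables together cover exactly {1, 2, 3, 4, 5, 6, 7, 8} — 8 values for 8 variables — and 1 appears only in t_2's list, so t_2 = 1.
The 7 still-open variables together cover exactly {2, 3, 4, 5, 6, 7, 8} — 7 values for 7 variables — and 6 appears only in t_8's list, so t_8 = 6.
The 6 still-open variables draw from only 6 values {2, 3, 4, 5, 7, 8}, so each is used; only t_5 can be 8, hence t_5 = 8.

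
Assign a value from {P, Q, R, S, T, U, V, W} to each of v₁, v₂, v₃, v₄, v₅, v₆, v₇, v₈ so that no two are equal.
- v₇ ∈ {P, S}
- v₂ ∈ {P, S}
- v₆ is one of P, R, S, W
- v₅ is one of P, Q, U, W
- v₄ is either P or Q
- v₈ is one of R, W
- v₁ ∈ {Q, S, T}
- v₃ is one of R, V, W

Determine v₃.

V

The 8 variables draw from only 8 values {P, Q, R, S, T, U, V, W}, so each is used; only v₁ can be T, hence v₁ = T.
The 7 still-open variables together cover exactly {P, Q, R, S, U, V, W} — 7 values for 7 variables — and U appears only in v₅'s list, so v₅ = U.
The 6 still-open variables together cover exactly {P, Q, R, S, V, W} — 6 values for 6 variables — and Q appears only in v₄'s list, so v₄ = Q.
The 5 still-open variables draw from only 5 values {P, R, S, V, W}, so each is used; only v₃ can be V, hence v₃ = V.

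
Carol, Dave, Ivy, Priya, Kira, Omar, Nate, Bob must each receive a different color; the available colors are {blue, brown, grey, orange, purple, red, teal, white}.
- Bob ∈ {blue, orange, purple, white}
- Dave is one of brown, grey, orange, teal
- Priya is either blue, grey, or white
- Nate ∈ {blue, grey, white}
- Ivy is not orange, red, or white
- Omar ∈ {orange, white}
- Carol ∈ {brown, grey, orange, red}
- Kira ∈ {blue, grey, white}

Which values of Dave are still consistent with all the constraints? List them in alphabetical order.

brown, teal

Among the 8 variables, red fits only Carol (and all 8 values in {blue, brown, grey, orange, purple, red, teal, white} must be used), so Carol = red.
Priya, Kira, Nate between them cover only {blue, grey, white} — a naked triple. Remove those values from Dave, Ivy, Omar, Bob.
Omar must be orange (only option left). So Dave, Bob can't be orange.
That leaves Bob = purple. Strike purple from Ivy.
No further eliminations apply; Dave can still be any of brown, teal.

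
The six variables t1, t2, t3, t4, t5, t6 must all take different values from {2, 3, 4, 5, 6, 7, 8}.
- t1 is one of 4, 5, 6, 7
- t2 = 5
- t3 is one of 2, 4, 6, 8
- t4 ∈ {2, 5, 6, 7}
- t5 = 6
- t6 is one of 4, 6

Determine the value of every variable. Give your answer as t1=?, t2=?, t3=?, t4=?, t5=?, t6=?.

t1=7, t2=5, t3=8, t4=2, t5=6, t6=4

t2's domain is down to {5}, so t2 = 5. Eliminate 5 elsewhere: t1, t4.
t5 has just one choice, so t5 = 6. Remove 6 from t1, t3, t4, t6.
t6 has just one choice, so t6 = 4. So t1, t3 can't be 4.
That leaves t1 = 7. So t4 can't be 7.
That leaves t4 = 2. Strike 2 from t3.
t3 must be 8 (only option left).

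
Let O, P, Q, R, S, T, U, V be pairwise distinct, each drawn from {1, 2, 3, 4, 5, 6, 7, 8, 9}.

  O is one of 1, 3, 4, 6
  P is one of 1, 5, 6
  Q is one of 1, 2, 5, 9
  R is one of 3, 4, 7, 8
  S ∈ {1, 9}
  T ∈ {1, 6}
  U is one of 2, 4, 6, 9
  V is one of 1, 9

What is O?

3

S and V between them cover only {1, 9} — a naked pair. Remove those values from O, P, Q, T, U.
T's domain is down to {6}, so T = 6. Eliminate 6 elsewhere: O, P, U.
P has just one choice, so P = 5. Eliminate 5 elsewhere: Q.
That leaves Q = 2. Eliminate 2 elsewhere: U.
That leaves U = 4. Strike 4 from O, R.
So O = 3.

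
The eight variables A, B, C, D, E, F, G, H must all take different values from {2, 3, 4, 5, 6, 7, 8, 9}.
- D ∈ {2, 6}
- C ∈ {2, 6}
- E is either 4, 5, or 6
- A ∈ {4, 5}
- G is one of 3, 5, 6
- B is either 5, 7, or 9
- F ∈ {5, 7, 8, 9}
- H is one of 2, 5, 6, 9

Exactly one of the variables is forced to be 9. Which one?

The 8 variables together cover exactly {2, 3, 4, 5, 6, 7, 8, 9} — 8 values for 8 variables — and 3 appears only in G's list, so G = 3.
Among the 7 still-open variables, 8 fits only F (and all 7 values in {2, 4, 5, 6, 7, 8, 9} must be used), so F = 8.
Among the 6 still-open variables, 7 fits only B (and all 6 values in {2, 4, 5, 6, 7, 9} must be used), so B = 7.
The 5 still-open variables draw from only 5 values {2, 4, 5, 6, 9}, so each is used; only H can be 9, hence H = 9.

H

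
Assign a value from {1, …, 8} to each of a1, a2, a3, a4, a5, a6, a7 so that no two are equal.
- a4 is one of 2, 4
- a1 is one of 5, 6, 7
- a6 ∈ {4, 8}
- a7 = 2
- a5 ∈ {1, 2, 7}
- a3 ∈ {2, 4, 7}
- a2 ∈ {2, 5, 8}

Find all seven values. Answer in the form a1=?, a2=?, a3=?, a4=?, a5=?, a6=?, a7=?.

a1=6, a2=5, a3=7, a4=4, a5=1, a6=8, a7=2

a7 must be 2 (only option left). So a2, a3, a4, a5 can't be 2.
a4 must be 4 (only option left). So a3, a6 can't be 4.
a6's domain is down to {8}, so a6 = 8. Strike 8 from a2.
That leaves a2 = 5. Eliminate 5 elsewhere: a1.
a3 has just one choice, so a3 = 7. Strike 7 from a1, a5.
a5 has just one choice, so a5 = 1.
a1 must be 6 (only option left).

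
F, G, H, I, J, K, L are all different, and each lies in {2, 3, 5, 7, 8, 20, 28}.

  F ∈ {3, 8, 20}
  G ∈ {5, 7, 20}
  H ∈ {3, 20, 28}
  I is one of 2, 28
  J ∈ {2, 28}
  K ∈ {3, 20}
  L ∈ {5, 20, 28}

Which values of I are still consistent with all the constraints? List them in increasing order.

2, 28

The 7 variables draw from only 7 values {2, 3, 5, 7, 8, 20, 28}, so each is used; only G can be 7, hence G = 7.
The 6 still-open variables together cover exactly {2, 3, 5, 8, 20, 28} — 6 values for 6 variables — and 5 appears only in L's list, so L = 5.
The 5 still-open variables draw from only 5 values {2, 3, 8, 20, 28}, so each is used; only F can be 8, hence F = 8.
I and J share exactly the 2 values {2, 28}; by pigeonhole those values go to them, so strike 2, 28 from H.
No further eliminations apply; I can still be any of 2, 28.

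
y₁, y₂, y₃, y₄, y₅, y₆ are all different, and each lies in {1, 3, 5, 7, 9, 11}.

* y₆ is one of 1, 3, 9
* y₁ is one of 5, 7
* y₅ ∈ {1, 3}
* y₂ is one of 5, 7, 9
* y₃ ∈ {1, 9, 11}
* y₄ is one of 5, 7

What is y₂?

9

The 6 variables draw from only 6 values {1, 3, 5, 7, 9, 11}, so each is used; only y₃ can be 11, hence y₃ = 11.
y₁ and y₄ between them cover only {5, 7} — a naked pair. Remove those values from y₂.
So y₂ = 9.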